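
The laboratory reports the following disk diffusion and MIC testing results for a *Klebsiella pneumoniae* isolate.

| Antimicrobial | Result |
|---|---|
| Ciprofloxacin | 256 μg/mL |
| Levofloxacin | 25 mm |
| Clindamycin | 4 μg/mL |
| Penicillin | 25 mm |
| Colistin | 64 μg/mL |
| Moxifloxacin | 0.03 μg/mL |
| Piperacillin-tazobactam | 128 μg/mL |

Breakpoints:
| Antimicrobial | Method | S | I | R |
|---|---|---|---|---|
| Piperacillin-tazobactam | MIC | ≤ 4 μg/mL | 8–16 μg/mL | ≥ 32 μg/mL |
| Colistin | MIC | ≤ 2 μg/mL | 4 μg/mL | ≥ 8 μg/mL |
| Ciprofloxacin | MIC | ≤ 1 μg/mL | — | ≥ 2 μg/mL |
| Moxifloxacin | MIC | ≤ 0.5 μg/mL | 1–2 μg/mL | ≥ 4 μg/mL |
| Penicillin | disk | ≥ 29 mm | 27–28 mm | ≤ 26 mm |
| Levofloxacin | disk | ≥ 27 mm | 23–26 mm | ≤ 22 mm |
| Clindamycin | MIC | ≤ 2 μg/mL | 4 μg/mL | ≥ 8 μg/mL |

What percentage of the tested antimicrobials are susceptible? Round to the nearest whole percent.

14%

Ciprofloxacin (256 μg/mL) ≥ 2 μg/mL → R
Levofloxacin 25 mm: in 23–26 mm — I
Clindamycin (4 μg/mL) = 4 μg/mL — Intermediate
Penicillin: 25 mm is ≤ 26 mm — Resistant
Colistin 64 μg/mL: ≥ 8 μg/mL → Resistant
Moxifloxacin (0.03 μg/mL) ≤ 0.5 μg/mL → S
Piperacillin-tazobactam (128 μg/mL) ≥ 32 μg/mL → resistant
Susceptible: 1/7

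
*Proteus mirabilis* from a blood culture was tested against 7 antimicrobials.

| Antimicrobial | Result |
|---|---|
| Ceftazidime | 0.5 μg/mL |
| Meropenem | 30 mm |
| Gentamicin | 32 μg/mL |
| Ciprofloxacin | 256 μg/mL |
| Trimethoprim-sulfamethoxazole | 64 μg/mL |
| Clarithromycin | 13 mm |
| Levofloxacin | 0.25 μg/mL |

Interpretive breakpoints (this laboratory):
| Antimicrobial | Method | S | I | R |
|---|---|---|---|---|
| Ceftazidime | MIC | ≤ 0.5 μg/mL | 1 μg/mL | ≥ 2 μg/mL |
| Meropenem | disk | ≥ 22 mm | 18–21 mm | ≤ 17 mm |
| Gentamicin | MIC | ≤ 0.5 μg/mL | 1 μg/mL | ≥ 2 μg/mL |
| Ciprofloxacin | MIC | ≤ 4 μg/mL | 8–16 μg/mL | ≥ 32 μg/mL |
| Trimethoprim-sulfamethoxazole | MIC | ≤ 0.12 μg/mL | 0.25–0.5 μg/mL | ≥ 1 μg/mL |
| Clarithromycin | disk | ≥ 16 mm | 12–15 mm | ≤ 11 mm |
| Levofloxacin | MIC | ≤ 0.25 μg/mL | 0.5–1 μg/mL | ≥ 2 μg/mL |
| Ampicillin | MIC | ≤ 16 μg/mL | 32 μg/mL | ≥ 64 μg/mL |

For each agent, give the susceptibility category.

Ceftazidime 0.5 μg/mL: ≤ 0.5 μg/mL → Susceptible
Meropenem 30 mm: ≥ 22 mm ⇒ susceptible
Gentamicin 32 μg/mL: ≥ 2 μg/mL — resistant
Ciprofloxacin: 256 μg/mL is ≥ 32 μg/mL ⇒ resistant
Trimethoprim-sulfamethoxazole 64 μg/mL: ≥ 1 μg/mL — R
Clarithromycin 13 mm: in 12–15 mm → intermediate
Levofloxacin: 0.25 μg/mL is ≤ 0.25 μg/mL → S

S, S, R, R, R, I, S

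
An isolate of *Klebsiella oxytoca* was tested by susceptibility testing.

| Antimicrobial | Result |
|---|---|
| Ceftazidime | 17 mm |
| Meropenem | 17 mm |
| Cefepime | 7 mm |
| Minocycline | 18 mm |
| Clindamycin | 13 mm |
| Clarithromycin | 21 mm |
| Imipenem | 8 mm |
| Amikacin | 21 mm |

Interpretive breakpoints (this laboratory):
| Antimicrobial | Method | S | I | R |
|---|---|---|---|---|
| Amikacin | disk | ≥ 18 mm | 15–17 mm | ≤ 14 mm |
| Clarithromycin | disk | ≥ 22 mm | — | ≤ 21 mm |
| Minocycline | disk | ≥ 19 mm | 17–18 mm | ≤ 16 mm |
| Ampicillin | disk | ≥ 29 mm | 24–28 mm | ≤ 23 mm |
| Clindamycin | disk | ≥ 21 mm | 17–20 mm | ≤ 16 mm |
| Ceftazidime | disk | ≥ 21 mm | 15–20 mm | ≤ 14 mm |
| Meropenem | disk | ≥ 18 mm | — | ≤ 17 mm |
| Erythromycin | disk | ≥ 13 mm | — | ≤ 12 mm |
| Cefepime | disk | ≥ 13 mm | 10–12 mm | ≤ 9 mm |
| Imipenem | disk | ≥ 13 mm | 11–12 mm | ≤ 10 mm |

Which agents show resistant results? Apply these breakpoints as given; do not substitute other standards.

Ceftazidime: 17 mm is in 15–20 mm → intermediate
Meropenem: 17 mm is ≤ 17 mm ⇒ Resistant
Cefepime: 7 mm is ≤ 9 mm ⇒ Resistant
Minocycline: 18 mm is in 17–18 mm → I
Clindamycin 13 mm: ≤ 16 mm → R
Clarithromycin 21 mm: ≤ 21 mm ⇒ Resistant
Imipenem (8 mm) ≤ 10 mm — R
Amikacin: 21 mm is ≥ 18 mm — Susceptible

meropenem, cefepime, clindamycin, clarithromycin, imipenem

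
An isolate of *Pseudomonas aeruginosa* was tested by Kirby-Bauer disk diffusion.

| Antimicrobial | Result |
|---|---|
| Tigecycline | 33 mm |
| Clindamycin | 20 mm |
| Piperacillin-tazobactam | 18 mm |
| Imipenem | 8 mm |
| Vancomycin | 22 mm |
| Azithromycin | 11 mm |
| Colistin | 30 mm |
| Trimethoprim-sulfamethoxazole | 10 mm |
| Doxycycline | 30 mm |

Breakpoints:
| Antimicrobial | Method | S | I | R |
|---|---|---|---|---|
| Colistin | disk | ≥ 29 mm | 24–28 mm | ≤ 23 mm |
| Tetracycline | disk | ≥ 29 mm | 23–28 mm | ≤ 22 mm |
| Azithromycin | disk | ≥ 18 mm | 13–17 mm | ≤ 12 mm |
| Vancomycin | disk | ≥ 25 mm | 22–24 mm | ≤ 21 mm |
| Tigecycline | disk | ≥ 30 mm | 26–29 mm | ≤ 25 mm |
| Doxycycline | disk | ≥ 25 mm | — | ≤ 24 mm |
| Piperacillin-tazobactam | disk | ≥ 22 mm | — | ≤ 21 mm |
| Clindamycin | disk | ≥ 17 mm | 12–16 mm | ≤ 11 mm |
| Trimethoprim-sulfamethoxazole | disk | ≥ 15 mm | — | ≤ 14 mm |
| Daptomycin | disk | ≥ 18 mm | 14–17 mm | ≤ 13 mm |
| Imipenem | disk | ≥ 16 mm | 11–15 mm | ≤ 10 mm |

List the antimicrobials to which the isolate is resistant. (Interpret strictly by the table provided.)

Tigecycline 33 mm: ≥ 30 mm → S
Clindamycin (20 mm) ≥ 17 mm → Susceptible
Piperacillin-tazobactam: 18 mm is ≤ 21 mm → R
Imipenem (8 mm) ≤ 10 mm — R
Vancomycin 22 mm: in 22–24 mm ⇒ intermediate
Azithromycin 11 mm: ≤ 12 mm ⇒ Resistant
Colistin: 30 mm is ≥ 29 mm — susceptible
Trimethoprim-sulfamethoxazole (10 mm) ≤ 14 mm ⇒ resistant
Doxycycline: 30 mm is ≥ 25 mm — susceptible

piperacillin-tazobactam, imipenem, azithromycin, trimethoprim-sulfamethoxazole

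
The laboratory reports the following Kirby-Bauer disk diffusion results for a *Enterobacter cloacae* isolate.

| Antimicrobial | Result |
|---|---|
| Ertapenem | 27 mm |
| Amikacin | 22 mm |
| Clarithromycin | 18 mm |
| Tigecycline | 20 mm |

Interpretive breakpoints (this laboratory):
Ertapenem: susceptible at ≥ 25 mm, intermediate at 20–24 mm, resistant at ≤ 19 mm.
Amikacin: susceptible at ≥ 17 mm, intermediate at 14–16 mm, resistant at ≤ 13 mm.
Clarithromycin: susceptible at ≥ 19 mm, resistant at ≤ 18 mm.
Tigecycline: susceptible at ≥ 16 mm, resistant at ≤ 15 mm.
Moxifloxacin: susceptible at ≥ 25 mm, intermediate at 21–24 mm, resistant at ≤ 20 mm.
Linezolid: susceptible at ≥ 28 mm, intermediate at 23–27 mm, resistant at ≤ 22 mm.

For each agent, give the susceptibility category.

Ertapenem 27 mm: ≥ 25 mm ⇒ S
Amikacin 22 mm: ≥ 17 mm — susceptible
Clarithromycin: 18 mm is ≤ 18 mm → R
Tigecycline (20 mm) ≥ 16 mm ⇒ S

S, S, R, S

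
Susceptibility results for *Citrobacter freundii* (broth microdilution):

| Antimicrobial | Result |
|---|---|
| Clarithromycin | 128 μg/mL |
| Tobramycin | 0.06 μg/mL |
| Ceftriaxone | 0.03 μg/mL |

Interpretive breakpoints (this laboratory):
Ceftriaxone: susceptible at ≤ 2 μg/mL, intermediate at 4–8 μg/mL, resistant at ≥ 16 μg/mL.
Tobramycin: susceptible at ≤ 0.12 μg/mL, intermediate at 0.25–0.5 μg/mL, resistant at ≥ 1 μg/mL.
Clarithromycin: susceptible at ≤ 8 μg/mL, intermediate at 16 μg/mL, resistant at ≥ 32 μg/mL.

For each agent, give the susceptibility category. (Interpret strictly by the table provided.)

R, S, S

Clarithromycin (128 μg/mL) ≥ 32 μg/mL ⇒ Resistant
Tobramycin 0.06 μg/mL: ≤ 0.12 μg/mL — susceptible
Ceftriaxone: 0.03 μg/mL is ≤ 2 μg/mL — S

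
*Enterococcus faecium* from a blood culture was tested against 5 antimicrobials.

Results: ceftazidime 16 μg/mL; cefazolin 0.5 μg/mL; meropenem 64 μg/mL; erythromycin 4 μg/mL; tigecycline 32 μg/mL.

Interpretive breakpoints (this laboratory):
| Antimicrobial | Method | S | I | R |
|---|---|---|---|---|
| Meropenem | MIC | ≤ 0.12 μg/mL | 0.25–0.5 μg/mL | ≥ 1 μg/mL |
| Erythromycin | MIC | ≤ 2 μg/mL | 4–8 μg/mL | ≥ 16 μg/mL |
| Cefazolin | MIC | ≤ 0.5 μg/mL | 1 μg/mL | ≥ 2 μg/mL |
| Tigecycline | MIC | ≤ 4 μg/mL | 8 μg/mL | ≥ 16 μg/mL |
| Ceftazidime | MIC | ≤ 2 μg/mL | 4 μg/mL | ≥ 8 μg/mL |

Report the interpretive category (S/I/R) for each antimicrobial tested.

Ceftazidime (16 μg/mL) ≥ 8 μg/mL ⇒ Resistant
Cefazolin 0.5 μg/mL: ≤ 0.5 μg/mL → susceptible
Meropenem (64 μg/mL) ≥ 1 μg/mL ⇒ Resistant
Erythromycin (4 μg/mL) in 4–8 μg/mL — intermediate
Tigecycline 32 μg/mL: ≥ 16 μg/mL → Resistant

R, S, R, I, R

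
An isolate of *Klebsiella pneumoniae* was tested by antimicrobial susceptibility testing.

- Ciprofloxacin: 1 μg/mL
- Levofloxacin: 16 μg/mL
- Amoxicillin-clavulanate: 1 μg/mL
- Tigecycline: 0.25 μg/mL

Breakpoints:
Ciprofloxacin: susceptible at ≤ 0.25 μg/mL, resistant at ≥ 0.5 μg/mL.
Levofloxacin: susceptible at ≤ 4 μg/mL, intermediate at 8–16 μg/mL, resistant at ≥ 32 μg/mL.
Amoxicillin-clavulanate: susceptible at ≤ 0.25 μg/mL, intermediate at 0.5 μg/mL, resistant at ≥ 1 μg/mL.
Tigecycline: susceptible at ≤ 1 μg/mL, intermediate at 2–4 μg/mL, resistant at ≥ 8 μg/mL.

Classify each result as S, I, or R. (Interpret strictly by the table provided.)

R, I, R, S

Ciprofloxacin (1 μg/mL) ≥ 0.5 μg/mL — R
Levofloxacin (16 μg/mL) in 8–16 μg/mL → Intermediate
Amoxicillin-clavulanate (1 μg/mL) ≥ 1 μg/mL — Resistant
Tigecycline: 0.25 μg/mL is ≤ 1 μg/mL → S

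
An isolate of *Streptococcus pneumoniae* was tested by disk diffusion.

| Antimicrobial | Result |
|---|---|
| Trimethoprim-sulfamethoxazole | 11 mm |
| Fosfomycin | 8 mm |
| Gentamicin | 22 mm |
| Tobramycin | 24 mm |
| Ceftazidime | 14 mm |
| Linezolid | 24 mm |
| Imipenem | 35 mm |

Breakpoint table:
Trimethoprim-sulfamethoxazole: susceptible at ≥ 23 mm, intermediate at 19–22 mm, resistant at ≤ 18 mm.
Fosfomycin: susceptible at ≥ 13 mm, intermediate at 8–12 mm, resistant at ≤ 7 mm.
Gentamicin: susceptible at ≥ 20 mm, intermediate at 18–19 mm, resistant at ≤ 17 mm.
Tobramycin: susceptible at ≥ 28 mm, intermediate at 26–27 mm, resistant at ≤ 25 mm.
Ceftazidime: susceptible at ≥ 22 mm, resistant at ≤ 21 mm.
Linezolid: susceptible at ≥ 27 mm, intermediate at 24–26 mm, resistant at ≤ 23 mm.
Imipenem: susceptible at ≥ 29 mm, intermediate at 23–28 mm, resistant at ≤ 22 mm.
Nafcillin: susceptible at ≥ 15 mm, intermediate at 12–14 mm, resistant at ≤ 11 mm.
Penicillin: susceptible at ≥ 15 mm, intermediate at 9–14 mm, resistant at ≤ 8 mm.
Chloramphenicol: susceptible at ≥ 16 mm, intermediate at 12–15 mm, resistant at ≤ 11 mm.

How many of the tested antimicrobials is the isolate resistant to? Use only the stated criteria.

3

Trimethoprim-sulfamethoxazole (11 mm) ≤ 18 mm — resistant
Fosfomycin: 8 mm is in 8–12 mm → I
Gentamicin: 22 mm is ≥ 20 mm → susceptible
Tobramycin 24 mm: ≤ 25 mm ⇒ Resistant
Ceftazidime (14 mm) ≤ 21 mm → Resistant
Linezolid: 24 mm is in 24–26 mm — I
Imipenem (35 mm) ≥ 29 mm — Susceptible
Resistant: 3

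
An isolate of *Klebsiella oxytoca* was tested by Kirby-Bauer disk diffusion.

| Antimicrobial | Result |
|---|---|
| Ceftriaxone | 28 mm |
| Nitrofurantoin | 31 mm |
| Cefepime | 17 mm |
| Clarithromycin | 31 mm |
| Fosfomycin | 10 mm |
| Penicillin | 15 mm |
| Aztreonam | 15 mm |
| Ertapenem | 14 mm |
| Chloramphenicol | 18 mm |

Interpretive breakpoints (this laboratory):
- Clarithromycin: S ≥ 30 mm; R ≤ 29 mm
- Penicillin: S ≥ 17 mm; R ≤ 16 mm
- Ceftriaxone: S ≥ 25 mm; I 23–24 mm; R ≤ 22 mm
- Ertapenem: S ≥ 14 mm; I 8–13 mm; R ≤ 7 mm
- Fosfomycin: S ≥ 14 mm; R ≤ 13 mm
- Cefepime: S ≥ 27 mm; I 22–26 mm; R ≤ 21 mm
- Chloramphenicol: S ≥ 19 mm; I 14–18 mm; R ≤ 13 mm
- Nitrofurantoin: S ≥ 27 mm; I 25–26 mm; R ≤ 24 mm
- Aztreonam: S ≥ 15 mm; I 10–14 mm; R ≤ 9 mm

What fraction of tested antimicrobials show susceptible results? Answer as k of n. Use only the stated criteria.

Ceftriaxone 28 mm: ≥ 25 mm → Susceptible
Nitrofurantoin (31 mm) ≥ 27 mm — S
Cefepime: 17 mm is ≤ 21 mm → Resistant
Clarithromycin: 31 mm is ≥ 30 mm → susceptible
Fosfomycin 10 mm: ≤ 13 mm — resistant
Penicillin: 15 mm is ≤ 16 mm ⇒ resistant
Aztreonam 15 mm: ≥ 15 mm — susceptible
Ertapenem 14 mm: ≥ 14 mm → Susceptible
Chloramphenicol: 18 mm is in 14–18 mm — I
Susceptible: 5/9

5 of 9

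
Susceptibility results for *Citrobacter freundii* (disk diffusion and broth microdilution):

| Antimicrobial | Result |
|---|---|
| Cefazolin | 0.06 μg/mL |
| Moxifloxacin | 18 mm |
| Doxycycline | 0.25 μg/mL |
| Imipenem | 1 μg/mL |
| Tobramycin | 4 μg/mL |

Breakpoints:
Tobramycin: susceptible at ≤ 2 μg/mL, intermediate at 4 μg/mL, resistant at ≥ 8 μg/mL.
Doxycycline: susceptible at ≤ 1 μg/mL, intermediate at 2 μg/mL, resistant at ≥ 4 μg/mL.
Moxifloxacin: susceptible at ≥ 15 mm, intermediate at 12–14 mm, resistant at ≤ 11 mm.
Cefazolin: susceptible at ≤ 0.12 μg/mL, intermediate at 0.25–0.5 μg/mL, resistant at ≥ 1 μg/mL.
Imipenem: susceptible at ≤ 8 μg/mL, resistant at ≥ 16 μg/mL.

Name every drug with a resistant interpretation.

none

Cefazolin (0.06 μg/mL) ≤ 0.12 μg/mL → S
Moxifloxacin: 18 mm is ≥ 15 mm → S
Doxycycline (0.25 μg/mL) ≤ 1 μg/mL — S
Imipenem: 1 μg/mL is ≤ 8 μg/mL — Susceptible
Tobramycin (4 μg/mL) = 4 μg/mL — intermediate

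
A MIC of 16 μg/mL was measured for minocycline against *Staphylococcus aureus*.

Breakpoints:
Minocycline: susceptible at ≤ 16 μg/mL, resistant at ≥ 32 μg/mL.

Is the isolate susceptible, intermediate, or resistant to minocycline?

S

Minocycline 16 μg/mL: ≤ 16 μg/mL — S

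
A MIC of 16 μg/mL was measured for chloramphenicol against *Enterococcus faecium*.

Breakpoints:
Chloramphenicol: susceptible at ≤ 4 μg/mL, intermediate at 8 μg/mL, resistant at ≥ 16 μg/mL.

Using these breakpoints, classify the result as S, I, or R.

R

Chloramphenicol 16 μg/mL: ≥ 16 μg/mL — R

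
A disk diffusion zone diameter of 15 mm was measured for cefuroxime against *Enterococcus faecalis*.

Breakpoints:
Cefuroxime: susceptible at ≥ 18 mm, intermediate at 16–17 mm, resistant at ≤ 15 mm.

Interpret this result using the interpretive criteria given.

Cefuroxime 15 mm: ≤ 15 mm ⇒ resistant

R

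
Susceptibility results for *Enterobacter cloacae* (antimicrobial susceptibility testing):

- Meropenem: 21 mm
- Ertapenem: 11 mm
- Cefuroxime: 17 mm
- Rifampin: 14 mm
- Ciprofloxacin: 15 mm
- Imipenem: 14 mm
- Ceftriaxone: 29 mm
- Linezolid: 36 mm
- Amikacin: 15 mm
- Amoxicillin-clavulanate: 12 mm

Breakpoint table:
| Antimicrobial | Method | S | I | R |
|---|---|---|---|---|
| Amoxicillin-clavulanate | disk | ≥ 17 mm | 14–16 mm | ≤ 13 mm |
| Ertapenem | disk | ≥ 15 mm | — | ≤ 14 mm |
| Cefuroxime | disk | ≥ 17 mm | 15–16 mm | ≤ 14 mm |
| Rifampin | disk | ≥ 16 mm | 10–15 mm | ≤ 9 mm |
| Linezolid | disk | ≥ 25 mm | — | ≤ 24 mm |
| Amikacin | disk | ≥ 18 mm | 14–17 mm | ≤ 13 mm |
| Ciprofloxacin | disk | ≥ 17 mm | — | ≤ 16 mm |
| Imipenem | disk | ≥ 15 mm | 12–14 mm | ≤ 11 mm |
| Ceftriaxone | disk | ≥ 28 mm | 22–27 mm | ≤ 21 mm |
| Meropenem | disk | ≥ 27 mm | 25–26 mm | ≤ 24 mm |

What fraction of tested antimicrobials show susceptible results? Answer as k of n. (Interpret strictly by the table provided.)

3 of 10

Meropenem 21 mm: ≤ 24 mm → R
Ertapenem: 11 mm is ≤ 14 mm — Resistant
Cefuroxime 17 mm: ≥ 17 mm — S
Rifampin (14 mm) in 10–15 mm — intermediate
Ciprofloxacin (15 mm) ≤ 16 mm — resistant
Imipenem 14 mm: in 12–14 mm ⇒ Intermediate
Ceftriaxone 29 mm: ≥ 28 mm ⇒ susceptible
Linezolid: 36 mm is ≥ 25 mm ⇒ susceptible
Amikacin: 15 mm is in 14–17 mm — I
Amoxicillin-clavulanate 12 mm: ≤ 13 mm ⇒ resistant
Susceptible: 3/10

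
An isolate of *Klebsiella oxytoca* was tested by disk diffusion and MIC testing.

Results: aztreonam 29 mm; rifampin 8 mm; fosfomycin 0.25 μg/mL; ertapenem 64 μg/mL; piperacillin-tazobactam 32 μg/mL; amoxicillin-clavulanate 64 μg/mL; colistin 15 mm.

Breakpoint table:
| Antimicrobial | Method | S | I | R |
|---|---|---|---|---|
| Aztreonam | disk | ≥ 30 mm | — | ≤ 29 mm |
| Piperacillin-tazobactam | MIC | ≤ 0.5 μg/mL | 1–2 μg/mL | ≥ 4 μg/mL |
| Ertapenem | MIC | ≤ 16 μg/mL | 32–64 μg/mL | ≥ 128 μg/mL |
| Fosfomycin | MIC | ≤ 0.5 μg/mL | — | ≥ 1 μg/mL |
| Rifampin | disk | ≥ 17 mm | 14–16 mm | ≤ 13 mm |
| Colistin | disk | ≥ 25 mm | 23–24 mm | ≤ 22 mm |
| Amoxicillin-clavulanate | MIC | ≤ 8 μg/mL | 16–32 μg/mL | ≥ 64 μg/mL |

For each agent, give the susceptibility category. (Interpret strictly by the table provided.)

R, R, S, I, R, R, R

Aztreonam: 29 mm is ≤ 29 mm ⇒ Resistant
Rifampin 8 mm: ≤ 13 mm → Resistant
Fosfomycin: 0.25 μg/mL is ≤ 0.5 μg/mL ⇒ susceptible
Ertapenem 64 μg/mL: in 32–64 μg/mL — Intermediate
Piperacillin-tazobactam 32 μg/mL: ≥ 4 μg/mL ⇒ R
Amoxicillin-clavulanate 64 μg/mL: ≥ 64 μg/mL ⇒ Resistant
Colistin (15 mm) ≤ 22 mm — Resistant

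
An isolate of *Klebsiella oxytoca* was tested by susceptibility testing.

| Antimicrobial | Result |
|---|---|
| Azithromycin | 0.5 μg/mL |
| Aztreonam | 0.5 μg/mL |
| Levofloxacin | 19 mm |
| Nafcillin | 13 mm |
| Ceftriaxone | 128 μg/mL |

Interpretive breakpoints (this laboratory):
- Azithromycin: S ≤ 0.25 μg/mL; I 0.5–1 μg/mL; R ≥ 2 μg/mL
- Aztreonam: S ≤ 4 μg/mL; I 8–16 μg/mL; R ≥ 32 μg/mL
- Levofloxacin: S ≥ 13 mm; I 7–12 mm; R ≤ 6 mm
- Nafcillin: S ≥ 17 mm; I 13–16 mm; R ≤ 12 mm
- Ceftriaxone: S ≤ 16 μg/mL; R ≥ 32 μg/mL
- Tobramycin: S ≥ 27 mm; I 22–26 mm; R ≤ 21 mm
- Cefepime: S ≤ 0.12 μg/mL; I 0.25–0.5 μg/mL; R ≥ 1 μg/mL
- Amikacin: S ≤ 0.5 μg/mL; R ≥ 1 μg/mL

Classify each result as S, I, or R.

Azithromycin (0.5 μg/mL) in 0.5–1 μg/mL — I
Aztreonam: 0.5 μg/mL is ≤ 4 μg/mL → susceptible
Levofloxacin (19 mm) ≥ 13 mm ⇒ susceptible
Nafcillin (13 mm) in 13–16 mm ⇒ intermediate
Ceftriaxone (128 μg/mL) ≥ 32 μg/mL ⇒ Resistant

I, S, S, I, R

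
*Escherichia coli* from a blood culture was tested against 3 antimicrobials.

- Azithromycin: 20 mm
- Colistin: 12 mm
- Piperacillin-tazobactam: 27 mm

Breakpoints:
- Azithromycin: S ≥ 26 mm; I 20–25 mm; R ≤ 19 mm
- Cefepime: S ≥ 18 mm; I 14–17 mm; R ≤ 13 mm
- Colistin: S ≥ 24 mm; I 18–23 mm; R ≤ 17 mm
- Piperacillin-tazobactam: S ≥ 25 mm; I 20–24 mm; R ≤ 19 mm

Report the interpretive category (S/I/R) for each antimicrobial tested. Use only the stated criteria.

Azithromycin 20 mm: in 20–25 mm — intermediate
Colistin (12 mm) ≤ 17 mm ⇒ R
Piperacillin-tazobactam: 27 mm is ≥ 25 mm — susceptible

I, R, S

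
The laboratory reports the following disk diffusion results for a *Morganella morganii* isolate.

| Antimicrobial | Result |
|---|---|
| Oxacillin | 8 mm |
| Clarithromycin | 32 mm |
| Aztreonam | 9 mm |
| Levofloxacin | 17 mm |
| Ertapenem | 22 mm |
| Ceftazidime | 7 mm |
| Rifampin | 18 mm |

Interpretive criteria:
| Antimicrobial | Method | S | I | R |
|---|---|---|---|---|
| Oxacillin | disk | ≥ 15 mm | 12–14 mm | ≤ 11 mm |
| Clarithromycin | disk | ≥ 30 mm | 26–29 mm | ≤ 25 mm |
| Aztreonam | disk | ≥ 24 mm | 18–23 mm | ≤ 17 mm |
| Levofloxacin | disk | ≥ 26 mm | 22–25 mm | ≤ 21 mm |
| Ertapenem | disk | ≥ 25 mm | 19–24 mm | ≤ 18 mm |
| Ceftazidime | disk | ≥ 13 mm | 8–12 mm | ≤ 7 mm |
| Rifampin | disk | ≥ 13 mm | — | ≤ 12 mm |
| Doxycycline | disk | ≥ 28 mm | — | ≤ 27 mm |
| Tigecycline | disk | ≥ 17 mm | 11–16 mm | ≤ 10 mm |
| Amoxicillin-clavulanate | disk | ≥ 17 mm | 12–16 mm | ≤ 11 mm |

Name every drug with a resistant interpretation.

Oxacillin: 8 mm is ≤ 11 mm → R
Clarithromycin (32 mm) ≥ 30 mm → susceptible
Aztreonam 9 mm: ≤ 17 mm ⇒ Resistant
Levofloxacin 17 mm: ≤ 21 mm — resistant
Ertapenem: 22 mm is in 19–24 mm → Intermediate
Ceftazidime: 7 mm is ≤ 7 mm → Resistant
Rifampin 18 mm: ≥ 13 mm ⇒ Susceptible

oxacillin, aztreonam, levofloxacin, ceftazidime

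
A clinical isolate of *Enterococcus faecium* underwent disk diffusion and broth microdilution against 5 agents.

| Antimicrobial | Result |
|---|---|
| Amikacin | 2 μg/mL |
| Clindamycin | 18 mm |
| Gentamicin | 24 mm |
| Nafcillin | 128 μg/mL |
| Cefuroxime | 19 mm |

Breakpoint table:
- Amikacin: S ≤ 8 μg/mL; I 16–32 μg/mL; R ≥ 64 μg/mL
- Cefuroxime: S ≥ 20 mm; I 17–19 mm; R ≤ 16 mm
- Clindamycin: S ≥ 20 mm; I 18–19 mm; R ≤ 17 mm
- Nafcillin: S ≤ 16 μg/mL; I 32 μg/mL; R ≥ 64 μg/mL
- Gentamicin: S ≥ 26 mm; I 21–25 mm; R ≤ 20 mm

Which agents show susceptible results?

amikacin

Amikacin: 2 μg/mL is ≤ 8 μg/mL → susceptible
Clindamycin: 18 mm is in 18–19 mm ⇒ intermediate
Gentamicin (24 mm) in 21–25 mm — Intermediate
Nafcillin: 128 μg/mL is ≥ 64 μg/mL — Resistant
Cefuroxime: 19 mm is in 17–19 mm → Intermediate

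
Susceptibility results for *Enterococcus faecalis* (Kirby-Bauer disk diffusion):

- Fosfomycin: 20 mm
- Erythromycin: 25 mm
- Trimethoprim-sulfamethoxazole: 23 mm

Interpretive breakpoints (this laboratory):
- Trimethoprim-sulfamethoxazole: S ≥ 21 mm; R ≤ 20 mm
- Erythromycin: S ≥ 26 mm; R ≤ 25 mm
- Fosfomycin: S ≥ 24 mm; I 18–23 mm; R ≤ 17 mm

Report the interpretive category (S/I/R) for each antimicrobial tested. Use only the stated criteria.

I, R, S

Fosfomycin (20 mm) in 18–23 mm — Intermediate
Erythromycin (25 mm) ≤ 25 mm → resistant
Trimethoprim-sulfamethoxazole 23 mm: ≥ 21 mm → susceptible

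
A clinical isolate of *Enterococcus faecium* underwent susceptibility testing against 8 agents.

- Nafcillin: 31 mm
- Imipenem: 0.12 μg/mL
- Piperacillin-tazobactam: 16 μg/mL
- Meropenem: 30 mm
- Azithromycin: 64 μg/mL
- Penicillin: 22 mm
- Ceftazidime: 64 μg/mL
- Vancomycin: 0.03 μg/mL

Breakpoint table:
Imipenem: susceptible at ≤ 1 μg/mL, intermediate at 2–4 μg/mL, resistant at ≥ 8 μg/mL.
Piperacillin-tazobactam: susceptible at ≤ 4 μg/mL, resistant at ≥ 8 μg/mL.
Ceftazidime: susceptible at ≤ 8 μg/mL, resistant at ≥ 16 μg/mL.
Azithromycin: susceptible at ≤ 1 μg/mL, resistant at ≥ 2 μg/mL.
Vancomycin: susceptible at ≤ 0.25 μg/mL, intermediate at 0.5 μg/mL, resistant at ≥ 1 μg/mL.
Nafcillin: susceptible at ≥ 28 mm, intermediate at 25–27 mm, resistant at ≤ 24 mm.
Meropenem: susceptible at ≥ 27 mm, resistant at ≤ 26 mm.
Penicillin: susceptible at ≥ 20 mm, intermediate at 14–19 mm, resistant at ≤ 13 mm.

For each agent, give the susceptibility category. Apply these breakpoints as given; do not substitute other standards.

Nafcillin (31 mm) ≥ 28 mm → Susceptible
Imipenem: 0.12 μg/mL is ≤ 1 μg/mL ⇒ susceptible
Piperacillin-tazobactam: 16 μg/mL is ≥ 8 μg/mL — R
Meropenem (30 mm) ≥ 27 mm → Susceptible
Azithromycin: 64 μg/mL is ≥ 2 μg/mL ⇒ Resistant
Penicillin 22 mm: ≥ 20 mm — susceptible
Ceftazidime 64 μg/mL: ≥ 16 μg/mL → Resistant
Vancomycin 0.03 μg/mL: ≤ 0.25 μg/mL ⇒ susceptible

S, S, R, S, R, S, R, S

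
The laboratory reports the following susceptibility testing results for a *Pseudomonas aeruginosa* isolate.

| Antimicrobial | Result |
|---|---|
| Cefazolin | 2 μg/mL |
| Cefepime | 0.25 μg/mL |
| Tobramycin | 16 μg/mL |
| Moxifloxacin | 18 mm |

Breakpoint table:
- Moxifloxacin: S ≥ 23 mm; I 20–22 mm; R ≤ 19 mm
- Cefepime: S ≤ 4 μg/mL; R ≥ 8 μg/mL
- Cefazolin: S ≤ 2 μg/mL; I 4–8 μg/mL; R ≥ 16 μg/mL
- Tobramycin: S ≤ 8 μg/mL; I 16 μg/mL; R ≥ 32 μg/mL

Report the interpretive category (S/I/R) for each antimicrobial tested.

Cefazolin (2 μg/mL) ≤ 2 μg/mL ⇒ Susceptible
Cefepime (0.25 μg/mL) ≤ 4 μg/mL ⇒ Susceptible
Tobramycin: 16 μg/mL is = 16 μg/mL ⇒ intermediate
Moxifloxacin 18 mm: ≤ 19 mm — R

S, S, I, R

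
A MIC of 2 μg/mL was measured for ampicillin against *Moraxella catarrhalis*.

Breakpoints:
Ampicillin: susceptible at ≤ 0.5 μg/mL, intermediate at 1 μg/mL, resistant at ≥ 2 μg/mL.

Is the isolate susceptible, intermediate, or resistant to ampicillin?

R

Ampicillin: 2 μg/mL is ≥ 2 μg/mL → R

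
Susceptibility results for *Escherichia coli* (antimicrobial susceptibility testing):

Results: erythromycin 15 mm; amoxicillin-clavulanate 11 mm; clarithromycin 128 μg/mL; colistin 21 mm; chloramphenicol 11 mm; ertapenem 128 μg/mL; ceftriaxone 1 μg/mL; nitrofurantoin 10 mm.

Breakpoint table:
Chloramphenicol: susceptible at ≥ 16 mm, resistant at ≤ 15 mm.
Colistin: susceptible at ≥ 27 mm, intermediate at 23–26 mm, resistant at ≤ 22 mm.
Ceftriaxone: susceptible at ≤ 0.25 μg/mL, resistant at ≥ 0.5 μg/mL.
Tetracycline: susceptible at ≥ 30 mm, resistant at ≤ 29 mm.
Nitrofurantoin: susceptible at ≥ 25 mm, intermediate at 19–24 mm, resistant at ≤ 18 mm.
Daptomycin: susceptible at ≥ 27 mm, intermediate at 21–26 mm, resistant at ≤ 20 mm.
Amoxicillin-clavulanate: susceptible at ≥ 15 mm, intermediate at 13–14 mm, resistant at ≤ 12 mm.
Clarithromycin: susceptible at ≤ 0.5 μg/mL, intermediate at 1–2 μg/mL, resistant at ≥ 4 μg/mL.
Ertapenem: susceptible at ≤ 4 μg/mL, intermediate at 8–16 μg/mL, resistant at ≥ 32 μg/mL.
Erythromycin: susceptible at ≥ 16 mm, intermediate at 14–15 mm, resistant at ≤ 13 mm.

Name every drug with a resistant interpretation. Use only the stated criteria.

Erythromycin 15 mm: in 14–15 mm — intermediate
Amoxicillin-clavulanate (11 mm) ≤ 12 mm → Resistant
Clarithromycin 128 μg/mL: ≥ 4 μg/mL — resistant
Colistin 21 mm: ≤ 22 mm ⇒ R
Chloramphenicol 11 mm: ≤ 15 mm → resistant
Ertapenem: 128 μg/mL is ≥ 32 μg/mL ⇒ Resistant
Ceftriaxone: 1 μg/mL is ≥ 0.5 μg/mL ⇒ R
Nitrofurantoin 10 mm: ≤ 18 mm ⇒ R

amoxicillin-clavulanate, clarithromycin, colistin, chloramphenicol, ertapenem, ceftriaxone, nitrofurantoin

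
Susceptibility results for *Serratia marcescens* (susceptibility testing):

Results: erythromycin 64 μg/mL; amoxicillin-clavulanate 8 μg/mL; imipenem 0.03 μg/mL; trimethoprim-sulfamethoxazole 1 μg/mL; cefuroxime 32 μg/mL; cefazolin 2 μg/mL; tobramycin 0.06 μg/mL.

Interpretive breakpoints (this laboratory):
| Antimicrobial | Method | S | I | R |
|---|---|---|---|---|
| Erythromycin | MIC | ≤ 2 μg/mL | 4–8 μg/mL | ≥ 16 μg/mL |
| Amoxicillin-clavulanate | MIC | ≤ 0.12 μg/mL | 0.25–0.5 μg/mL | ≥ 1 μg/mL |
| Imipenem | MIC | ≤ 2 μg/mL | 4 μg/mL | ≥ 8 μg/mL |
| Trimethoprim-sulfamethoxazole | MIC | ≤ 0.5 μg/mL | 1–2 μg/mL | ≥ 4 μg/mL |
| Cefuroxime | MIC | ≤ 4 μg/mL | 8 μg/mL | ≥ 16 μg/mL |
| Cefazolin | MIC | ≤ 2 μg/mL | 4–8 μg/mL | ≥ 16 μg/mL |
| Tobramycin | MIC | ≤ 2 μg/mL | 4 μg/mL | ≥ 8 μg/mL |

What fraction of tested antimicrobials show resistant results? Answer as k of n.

3 of 7

Erythromycin (64 μg/mL) ≥ 16 μg/mL ⇒ resistant
Amoxicillin-clavulanate: 8 μg/mL is ≥ 1 μg/mL ⇒ R
Imipenem 0.03 μg/mL: ≤ 2 μg/mL — S
Trimethoprim-sulfamethoxazole: 1 μg/mL is in 1–2 μg/mL — Intermediate
Cefuroxime (32 μg/mL) ≥ 16 μg/mL ⇒ Resistant
Cefazolin: 2 μg/mL is ≤ 2 μg/mL ⇒ susceptible
Tobramycin: 0.06 μg/mL is ≤ 2 μg/mL ⇒ S
Resistant: 3/7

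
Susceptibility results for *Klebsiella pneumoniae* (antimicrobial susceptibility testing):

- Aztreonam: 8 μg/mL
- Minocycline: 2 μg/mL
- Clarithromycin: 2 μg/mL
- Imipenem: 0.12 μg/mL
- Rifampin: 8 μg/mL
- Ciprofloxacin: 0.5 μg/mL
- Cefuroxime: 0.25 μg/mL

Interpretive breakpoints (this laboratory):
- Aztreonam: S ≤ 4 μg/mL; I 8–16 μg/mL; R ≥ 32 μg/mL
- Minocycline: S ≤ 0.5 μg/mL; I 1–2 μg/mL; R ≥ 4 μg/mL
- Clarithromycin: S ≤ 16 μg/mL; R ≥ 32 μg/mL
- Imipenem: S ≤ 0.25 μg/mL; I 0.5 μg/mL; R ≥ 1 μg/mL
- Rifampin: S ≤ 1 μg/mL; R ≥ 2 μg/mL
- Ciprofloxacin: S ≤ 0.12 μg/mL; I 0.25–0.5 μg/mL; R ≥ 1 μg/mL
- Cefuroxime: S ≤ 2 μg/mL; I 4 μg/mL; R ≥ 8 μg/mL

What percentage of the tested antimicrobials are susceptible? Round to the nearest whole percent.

43%

Aztreonam (8 μg/mL) in 8–16 μg/mL ⇒ Intermediate
Minocycline 2 μg/mL: in 1–2 μg/mL → intermediate
Clarithromycin: 2 μg/mL is ≤ 16 μg/mL → Susceptible
Imipenem (0.12 μg/mL) ≤ 0.25 μg/mL — Susceptible
Rifampin 8 μg/mL: ≥ 2 μg/mL ⇒ Resistant
Ciprofloxacin (0.5 μg/mL) in 0.25–0.5 μg/mL — intermediate
Cefuroxime: 0.25 μg/mL is ≤ 2 μg/mL — Susceptible
Susceptible: 3/7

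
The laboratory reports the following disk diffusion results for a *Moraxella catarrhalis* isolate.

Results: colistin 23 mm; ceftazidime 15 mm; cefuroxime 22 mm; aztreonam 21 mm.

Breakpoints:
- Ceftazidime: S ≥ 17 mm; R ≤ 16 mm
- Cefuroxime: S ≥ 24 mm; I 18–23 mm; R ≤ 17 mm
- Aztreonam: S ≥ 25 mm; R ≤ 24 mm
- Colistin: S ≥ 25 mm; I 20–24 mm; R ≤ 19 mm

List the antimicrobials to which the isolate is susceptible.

none

Colistin 23 mm: in 20–24 mm — I
Ceftazidime 15 mm: ≤ 16 mm ⇒ Resistant
Cefuroxime: 22 mm is in 18–23 mm — Intermediate
Aztreonam 21 mm: ≤ 24 mm — R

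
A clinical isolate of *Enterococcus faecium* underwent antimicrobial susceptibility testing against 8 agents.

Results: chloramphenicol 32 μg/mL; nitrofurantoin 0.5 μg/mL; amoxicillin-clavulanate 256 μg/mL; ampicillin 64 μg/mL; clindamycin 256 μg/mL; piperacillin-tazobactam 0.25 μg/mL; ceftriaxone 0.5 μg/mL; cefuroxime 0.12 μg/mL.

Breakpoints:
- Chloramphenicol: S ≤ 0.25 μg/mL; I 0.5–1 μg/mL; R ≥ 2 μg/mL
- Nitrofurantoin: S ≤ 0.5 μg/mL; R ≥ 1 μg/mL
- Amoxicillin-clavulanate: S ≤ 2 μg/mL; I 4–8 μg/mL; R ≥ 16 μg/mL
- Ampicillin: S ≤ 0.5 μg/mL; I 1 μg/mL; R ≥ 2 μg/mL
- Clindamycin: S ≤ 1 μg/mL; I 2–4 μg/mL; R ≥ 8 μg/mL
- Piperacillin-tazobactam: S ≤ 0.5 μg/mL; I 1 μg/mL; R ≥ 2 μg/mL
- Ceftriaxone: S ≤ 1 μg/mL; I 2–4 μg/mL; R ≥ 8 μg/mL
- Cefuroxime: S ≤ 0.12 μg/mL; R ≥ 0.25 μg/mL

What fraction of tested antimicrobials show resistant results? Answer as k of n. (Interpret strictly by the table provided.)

4 of 8

Chloramphenicol 32 μg/mL: ≥ 2 μg/mL → R
Nitrofurantoin (0.5 μg/mL) ≤ 0.5 μg/mL — Susceptible
Amoxicillin-clavulanate: 256 μg/mL is ≥ 16 μg/mL ⇒ Resistant
Ampicillin 64 μg/mL: ≥ 2 μg/mL → Resistant
Clindamycin (256 μg/mL) ≥ 8 μg/mL ⇒ R
Piperacillin-tazobactam: 0.25 μg/mL is ≤ 0.5 μg/mL → susceptible
Ceftriaxone: 0.5 μg/mL is ≤ 1 μg/mL — Susceptible
Cefuroxime: 0.12 μg/mL is ≤ 0.12 μg/mL → S
Resistant: 4/8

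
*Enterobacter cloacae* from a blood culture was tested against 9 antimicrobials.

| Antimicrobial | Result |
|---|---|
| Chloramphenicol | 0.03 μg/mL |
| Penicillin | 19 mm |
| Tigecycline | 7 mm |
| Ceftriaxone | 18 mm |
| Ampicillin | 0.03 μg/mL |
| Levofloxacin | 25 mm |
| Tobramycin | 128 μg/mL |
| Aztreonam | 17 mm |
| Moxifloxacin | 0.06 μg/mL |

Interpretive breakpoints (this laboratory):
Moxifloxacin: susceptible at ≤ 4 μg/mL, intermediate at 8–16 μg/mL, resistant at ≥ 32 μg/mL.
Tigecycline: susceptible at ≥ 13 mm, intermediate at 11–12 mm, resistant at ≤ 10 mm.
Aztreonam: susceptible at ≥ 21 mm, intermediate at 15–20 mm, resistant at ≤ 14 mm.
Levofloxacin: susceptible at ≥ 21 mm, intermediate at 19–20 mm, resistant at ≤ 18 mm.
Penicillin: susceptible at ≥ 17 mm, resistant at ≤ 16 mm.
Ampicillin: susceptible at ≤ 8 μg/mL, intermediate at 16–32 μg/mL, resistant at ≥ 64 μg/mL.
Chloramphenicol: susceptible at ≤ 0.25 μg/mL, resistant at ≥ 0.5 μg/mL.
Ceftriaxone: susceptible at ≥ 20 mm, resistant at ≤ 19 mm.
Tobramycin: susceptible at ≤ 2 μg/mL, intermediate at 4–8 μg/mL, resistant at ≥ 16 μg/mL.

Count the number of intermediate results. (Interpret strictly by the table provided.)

Chloramphenicol (0.03 μg/mL) ≤ 0.25 μg/mL → S
Penicillin: 19 mm is ≥ 17 mm — susceptible
Tigecycline (7 mm) ≤ 10 mm ⇒ Resistant
Ceftriaxone 18 mm: ≤ 19 mm ⇒ R
Ampicillin 0.03 μg/mL: ≤ 8 μg/mL ⇒ S
Levofloxacin (25 mm) ≥ 21 mm ⇒ Susceptible
Tobramycin: 128 μg/mL is ≥ 16 μg/mL ⇒ Resistant
Aztreonam: 17 mm is in 15–20 mm ⇒ intermediate
Moxifloxacin (0.06 μg/mL) ≤ 4 μg/mL → susceptible
Intermediate: 1

1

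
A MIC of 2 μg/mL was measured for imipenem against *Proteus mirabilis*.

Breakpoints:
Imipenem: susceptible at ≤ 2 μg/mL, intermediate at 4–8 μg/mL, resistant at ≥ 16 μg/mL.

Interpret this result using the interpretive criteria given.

Imipenem 2 μg/mL: ≤ 2 μg/mL — Susceptible

S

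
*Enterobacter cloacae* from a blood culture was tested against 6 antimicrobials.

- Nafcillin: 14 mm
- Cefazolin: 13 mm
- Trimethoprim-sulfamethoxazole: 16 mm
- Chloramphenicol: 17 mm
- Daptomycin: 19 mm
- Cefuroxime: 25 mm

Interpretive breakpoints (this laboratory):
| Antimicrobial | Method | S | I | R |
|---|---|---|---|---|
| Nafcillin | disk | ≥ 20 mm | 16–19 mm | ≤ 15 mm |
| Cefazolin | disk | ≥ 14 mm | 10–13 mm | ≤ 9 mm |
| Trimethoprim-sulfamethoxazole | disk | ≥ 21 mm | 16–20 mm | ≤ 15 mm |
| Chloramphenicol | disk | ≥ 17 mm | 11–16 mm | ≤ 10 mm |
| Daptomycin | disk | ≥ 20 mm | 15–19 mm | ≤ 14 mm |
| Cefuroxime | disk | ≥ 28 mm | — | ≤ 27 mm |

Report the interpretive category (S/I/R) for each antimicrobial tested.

Nafcillin 14 mm: ≤ 15 mm ⇒ resistant
Cefazolin 13 mm: in 10–13 mm ⇒ Intermediate
Trimethoprim-sulfamethoxazole 16 mm: in 16–20 mm — Intermediate
Chloramphenicol (17 mm) ≥ 17 mm → susceptible
Daptomycin 19 mm: in 15–19 mm — intermediate
Cefuroxime: 25 mm is ≤ 27 mm ⇒ Resistant

R, I, I, S, I, R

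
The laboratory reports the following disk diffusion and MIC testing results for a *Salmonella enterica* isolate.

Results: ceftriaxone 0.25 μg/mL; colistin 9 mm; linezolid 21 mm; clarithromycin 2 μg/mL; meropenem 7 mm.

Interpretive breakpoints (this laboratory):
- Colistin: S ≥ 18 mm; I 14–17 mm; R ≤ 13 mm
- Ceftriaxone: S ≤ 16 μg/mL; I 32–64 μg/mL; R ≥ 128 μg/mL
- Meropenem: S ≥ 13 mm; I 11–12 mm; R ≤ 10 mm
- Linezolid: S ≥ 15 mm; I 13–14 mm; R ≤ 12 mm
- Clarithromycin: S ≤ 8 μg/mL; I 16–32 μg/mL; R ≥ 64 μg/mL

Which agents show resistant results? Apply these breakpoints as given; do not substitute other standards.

Ceftriaxone: 0.25 μg/mL is ≤ 16 μg/mL — Susceptible
Colistin (9 mm) ≤ 13 mm ⇒ resistant
Linezolid (21 mm) ≥ 15 mm — S
Clarithromycin 2 μg/mL: ≤ 8 μg/mL — S
Meropenem 7 mm: ≤ 10 mm → R

colistin, meropenem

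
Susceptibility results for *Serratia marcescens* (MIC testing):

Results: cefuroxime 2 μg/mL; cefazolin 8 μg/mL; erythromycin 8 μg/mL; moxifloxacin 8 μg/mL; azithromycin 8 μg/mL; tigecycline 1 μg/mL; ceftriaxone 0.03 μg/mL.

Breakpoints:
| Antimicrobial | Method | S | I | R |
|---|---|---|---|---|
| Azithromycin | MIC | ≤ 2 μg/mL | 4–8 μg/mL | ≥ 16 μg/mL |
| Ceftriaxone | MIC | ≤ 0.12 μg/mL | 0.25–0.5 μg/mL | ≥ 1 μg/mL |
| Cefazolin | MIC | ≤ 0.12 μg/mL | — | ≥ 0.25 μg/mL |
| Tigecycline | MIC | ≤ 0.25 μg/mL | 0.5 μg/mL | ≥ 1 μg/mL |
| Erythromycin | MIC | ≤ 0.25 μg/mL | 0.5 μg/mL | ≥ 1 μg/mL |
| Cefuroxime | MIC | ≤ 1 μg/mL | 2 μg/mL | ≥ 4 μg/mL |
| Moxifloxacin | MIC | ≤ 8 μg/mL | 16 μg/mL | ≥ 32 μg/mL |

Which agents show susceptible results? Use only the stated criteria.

Cefuroxime (2 μg/mL) = 2 μg/mL ⇒ Intermediate
Cefazolin 8 μg/mL: ≥ 0.25 μg/mL → R
Erythromycin 8 μg/mL: ≥ 1 μg/mL ⇒ Resistant
Moxifloxacin: 8 μg/mL is ≤ 8 μg/mL ⇒ susceptible
Azithromycin: 8 μg/mL is in 4–8 μg/mL ⇒ intermediate
Tigecycline: 1 μg/mL is ≥ 1 μg/mL → resistant
Ceftriaxone 0.03 μg/mL: ≤ 0.12 μg/mL — susceptible

moxifloxacin, ceftriaxone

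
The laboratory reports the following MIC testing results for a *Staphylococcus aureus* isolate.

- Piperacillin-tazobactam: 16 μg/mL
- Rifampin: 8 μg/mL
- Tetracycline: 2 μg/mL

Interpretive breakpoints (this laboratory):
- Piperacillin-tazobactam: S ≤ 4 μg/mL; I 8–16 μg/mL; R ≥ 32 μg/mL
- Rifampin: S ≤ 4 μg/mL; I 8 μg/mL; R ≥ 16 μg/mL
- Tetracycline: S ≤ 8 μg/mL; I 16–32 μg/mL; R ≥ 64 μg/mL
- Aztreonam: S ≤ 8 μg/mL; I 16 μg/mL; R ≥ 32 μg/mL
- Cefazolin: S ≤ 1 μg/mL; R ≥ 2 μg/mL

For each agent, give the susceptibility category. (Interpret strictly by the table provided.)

Piperacillin-tazobactam 16 μg/mL: in 8–16 μg/mL → intermediate
Rifampin 8 μg/mL: = 8 μg/mL — intermediate
Tetracycline 2 μg/mL: ≤ 8 μg/mL — Susceptible

I, I, S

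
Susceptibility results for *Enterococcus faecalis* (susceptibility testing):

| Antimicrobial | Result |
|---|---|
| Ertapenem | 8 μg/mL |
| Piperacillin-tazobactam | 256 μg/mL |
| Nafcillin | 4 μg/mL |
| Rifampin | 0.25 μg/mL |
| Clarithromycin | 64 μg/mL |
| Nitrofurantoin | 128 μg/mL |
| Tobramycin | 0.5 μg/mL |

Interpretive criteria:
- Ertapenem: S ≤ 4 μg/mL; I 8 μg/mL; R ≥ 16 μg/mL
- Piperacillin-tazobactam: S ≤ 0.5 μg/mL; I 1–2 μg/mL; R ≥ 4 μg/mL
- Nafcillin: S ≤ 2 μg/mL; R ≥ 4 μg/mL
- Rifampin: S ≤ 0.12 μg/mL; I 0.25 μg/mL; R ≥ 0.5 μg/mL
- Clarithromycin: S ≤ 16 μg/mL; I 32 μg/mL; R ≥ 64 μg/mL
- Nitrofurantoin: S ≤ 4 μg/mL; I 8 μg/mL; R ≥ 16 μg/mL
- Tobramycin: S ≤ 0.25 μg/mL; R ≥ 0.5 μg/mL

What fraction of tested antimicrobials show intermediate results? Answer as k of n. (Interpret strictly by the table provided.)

Ertapenem 8 μg/mL: = 8 μg/mL — intermediate
Piperacillin-tazobactam: 256 μg/mL is ≥ 4 μg/mL — resistant
Nafcillin: 4 μg/mL is ≥ 4 μg/mL — R
Rifampin 0.25 μg/mL: = 0.25 μg/mL → I
Clarithromycin 64 μg/mL: ≥ 64 μg/mL ⇒ R
Nitrofurantoin (128 μg/mL) ≥ 16 μg/mL → resistant
Tobramycin: 0.5 μg/mL is ≥ 0.5 μg/mL → Resistant
Intermediate: 2/7

2 of 7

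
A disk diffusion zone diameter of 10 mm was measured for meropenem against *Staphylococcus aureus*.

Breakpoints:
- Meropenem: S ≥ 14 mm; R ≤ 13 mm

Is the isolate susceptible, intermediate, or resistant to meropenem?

Meropenem: 10 mm is ≤ 13 mm ⇒ resistant

R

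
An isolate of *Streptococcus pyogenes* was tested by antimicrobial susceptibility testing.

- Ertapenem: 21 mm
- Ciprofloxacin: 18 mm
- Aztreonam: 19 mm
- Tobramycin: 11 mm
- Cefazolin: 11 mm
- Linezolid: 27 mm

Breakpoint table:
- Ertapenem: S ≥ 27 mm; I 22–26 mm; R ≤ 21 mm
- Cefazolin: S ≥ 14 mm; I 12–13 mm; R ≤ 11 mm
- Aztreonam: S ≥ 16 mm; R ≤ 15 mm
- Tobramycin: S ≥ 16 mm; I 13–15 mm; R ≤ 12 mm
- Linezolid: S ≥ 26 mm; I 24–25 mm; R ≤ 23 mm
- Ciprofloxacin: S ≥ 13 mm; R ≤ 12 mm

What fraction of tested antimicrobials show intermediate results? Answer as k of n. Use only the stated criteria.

Ertapenem (21 mm) ≤ 21 mm ⇒ Resistant
Ciprofloxacin (18 mm) ≥ 13 mm — susceptible
Aztreonam 19 mm: ≥ 16 mm → S
Tobramycin 11 mm: ≤ 12 mm → resistant
Cefazolin: 11 mm is ≤ 11 mm ⇒ resistant
Linezolid 27 mm: ≥ 26 mm — S
Intermediate: 0/6

0 of 6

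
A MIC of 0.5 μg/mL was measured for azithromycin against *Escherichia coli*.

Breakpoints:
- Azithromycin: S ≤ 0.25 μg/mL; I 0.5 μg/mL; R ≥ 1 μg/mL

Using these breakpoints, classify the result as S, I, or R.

Intermediate

Azithromycin: 0.5 μg/mL is = 0.5 μg/mL → intermediate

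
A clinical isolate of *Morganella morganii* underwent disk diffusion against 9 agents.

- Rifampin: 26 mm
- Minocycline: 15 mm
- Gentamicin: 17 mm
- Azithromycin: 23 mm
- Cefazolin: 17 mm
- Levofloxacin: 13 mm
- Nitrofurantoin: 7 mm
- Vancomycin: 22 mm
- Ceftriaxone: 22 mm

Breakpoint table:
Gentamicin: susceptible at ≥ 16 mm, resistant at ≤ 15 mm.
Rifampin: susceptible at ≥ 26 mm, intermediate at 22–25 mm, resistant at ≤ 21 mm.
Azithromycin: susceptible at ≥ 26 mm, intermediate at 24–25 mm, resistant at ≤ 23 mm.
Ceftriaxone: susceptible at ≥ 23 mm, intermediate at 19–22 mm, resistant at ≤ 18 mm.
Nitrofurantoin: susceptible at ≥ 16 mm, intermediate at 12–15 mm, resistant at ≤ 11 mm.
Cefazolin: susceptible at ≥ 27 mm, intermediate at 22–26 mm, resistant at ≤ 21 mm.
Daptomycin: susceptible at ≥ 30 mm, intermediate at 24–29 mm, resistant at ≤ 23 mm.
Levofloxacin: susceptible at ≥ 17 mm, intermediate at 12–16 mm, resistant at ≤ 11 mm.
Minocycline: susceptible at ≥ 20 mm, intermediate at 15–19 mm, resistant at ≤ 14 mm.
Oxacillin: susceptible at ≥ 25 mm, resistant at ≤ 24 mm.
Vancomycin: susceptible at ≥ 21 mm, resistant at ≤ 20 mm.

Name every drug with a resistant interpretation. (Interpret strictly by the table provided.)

azithromycin, cefazolin, nitrofurantoin

Rifampin: 26 mm is ≥ 26 mm — susceptible
Minocycline (15 mm) in 15–19 mm — Intermediate
Gentamicin: 17 mm is ≥ 16 mm → S
Azithromycin 23 mm: ≤ 23 mm — R
Cefazolin: 17 mm is ≤ 21 mm ⇒ resistant
Levofloxacin (13 mm) in 12–16 mm → I
Nitrofurantoin: 7 mm is ≤ 11 mm ⇒ resistant
Vancomycin: 22 mm is ≥ 21 mm → susceptible
Ceftriaxone: 22 mm is in 19–22 mm → I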